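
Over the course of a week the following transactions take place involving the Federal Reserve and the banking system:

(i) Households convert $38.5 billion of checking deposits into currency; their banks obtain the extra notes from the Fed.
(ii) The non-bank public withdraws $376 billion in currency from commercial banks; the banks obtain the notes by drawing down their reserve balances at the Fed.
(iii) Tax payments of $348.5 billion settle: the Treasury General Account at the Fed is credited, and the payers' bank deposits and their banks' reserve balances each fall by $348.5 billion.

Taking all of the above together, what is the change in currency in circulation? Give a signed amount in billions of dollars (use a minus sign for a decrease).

Currency withdrawal $38.5 billion: notes leave the central bank → +$38.5B.
Currency withdrawal $376 billion: notes leave the central bank → +$376B.
Government account inflow $348.5 billion: no currency enters or leaves circulation → 0.
Net: 38.5 + 376 + 0 = +$414.5 billion.

+$414.5 billion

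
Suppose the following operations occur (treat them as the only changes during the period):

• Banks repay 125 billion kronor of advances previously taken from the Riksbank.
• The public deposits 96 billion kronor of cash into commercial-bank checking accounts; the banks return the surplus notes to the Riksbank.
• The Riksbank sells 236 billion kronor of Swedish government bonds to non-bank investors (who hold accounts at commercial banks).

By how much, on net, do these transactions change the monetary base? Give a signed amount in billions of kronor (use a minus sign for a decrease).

-361 billion

Discount-window repayment 125 billion kronor: Riksbank balance sheet contracts → −125B.
Currency deposit 96 billion kronor: just a shift between currency and reserves — both are base money → 0.
Asset sale (to non-banks) 236 billion kronor: Riksbank balance sheet contracts → −236B.
Net: −125 + 0 − 236 = -361 billion.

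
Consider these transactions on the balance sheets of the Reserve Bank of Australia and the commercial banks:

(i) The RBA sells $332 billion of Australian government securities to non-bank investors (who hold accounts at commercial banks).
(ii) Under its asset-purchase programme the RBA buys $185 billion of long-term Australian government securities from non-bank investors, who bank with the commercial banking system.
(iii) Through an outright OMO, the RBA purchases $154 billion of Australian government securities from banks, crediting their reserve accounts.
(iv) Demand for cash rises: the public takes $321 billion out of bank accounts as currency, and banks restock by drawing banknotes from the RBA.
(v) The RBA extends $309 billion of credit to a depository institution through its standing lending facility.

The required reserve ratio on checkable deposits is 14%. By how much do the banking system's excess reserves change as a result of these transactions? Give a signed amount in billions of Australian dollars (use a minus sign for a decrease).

Asset sale (to non-banks) $332 billion: reserves −$332B, deposits −$332B.
Asset purchase (from non-banks) $185 billion: reserves +$185B, deposits +$185B.
OMO purchase (from banks) $154 billion: reserves +$154B, deposits 0.
Currency withdrawal $321 billion: reserves −$321B, deposits −$321B.
Discount-window loan $309 billion: reserves +$309B, deposits 0.
Totals: Δreserves = −$5B, Δdeposits = −$468B.
Δrequired reserves = 14% × −$468B = −$65.52B.
Δexcess reserves = Δreserves − Δrequired = −$5B − (−$65.52B) = +$60.52 billion.

+$60.52 billion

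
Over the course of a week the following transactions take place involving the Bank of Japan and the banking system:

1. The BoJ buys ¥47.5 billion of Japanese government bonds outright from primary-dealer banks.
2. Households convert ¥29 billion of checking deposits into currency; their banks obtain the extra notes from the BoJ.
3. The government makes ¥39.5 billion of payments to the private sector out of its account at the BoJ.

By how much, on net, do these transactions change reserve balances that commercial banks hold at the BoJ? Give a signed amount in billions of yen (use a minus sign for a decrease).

OMO purchase (from banks) ¥47.5 billion: the BoJ pays by crediting reserve accounts → +¥47.5B.
Currency withdrawal ¥29 billion: banks swap reserves for currency → −¥29B.
Government spending ¥39.5 billion: government payments flow into bank reserve accounts → +¥39.5B.
Net: 47.5 − 29 + 39.5 = +¥58 billion.

+¥58 billion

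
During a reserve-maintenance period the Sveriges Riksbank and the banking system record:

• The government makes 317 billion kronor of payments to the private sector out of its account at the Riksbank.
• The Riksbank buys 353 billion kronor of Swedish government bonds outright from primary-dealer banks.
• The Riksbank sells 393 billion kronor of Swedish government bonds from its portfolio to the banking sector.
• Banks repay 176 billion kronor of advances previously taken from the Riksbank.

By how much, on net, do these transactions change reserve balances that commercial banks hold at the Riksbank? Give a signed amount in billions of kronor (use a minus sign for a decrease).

Government spending 317 billion kronor: government payments flow into bank reserve accounts → +317B.
OMO purchase (from banks) 353 billion kronor: the Riksbank pays by crediting reserve accounts → +353B.
OMO sale (to banks) 393 billion kronor: the buying banks pay out of their reserve balances → −393B.
Discount-window repayment 176 billion kronor: repayment is debited from reserves → −176B.
Net: 317 + 353 − 393 − 176 = +101 billion.

+101 billion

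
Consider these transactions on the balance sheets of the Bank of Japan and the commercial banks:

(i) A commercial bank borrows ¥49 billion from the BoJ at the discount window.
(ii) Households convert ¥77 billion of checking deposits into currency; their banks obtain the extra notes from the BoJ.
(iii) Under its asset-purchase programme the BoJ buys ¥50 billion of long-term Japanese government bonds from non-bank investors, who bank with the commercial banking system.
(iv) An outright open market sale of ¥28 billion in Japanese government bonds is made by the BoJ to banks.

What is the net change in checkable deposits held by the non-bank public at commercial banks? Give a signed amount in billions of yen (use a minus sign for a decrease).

BoJ balance sheet:
  Assets:      Securities +¥22B, Loans to banks +¥49B
  Liabilities: Bank reserves −¥6B, Currency in circulation +¥77B
Commercial banking system:
  Assets:      Reserves at CB −¥6B, Securities +¥28B
  Liabilities: Checkable deposits −¥27B, Borrowings from CB +¥49B
So the change in checkable deposits held by the non-bank public at commercial banks is -¥27 billion.

-¥27 billion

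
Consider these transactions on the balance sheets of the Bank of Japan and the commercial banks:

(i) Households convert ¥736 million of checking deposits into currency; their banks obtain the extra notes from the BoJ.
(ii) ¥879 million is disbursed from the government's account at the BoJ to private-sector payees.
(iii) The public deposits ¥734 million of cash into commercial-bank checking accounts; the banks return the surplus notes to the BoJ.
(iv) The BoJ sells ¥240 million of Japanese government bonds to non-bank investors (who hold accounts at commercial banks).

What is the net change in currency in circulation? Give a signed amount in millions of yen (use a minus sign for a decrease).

BoJ balance sheet:
  Assets:      Securities −¥240M
  Liabilities: Bank reserves +¥637M, Currency in circulation +¥2M, Government deposits −¥879M
Commercial banking system:
  Assets:      Reserves at CB +¥637M
  Liabilities: Checkable deposits +¥637M
So the change in currency in circulation is +¥2 million.

+¥2 million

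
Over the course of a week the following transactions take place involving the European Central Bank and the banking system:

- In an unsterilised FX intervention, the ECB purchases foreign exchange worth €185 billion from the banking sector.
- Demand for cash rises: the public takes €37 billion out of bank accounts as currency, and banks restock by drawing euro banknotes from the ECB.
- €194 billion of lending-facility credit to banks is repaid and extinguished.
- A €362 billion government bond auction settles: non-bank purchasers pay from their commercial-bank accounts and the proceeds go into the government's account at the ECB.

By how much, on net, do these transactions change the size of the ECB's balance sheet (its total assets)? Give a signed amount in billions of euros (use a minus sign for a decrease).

ECB balance sheet:
  Assets:      Loans to banks −€194B, Foreign assets +€185B
  Liabilities: Bank reserves −€408B, Currency in circulation +€37B, Government deposits +€362B
Commercial banking system:
  Assets:      Reserves at CB −€408B, Foreign assets −€185B
  Liabilities: Checkable deposits −€399B, Borrowings from CB −€194B
Change in total ECB assets = -€9 billion.

-€9 billion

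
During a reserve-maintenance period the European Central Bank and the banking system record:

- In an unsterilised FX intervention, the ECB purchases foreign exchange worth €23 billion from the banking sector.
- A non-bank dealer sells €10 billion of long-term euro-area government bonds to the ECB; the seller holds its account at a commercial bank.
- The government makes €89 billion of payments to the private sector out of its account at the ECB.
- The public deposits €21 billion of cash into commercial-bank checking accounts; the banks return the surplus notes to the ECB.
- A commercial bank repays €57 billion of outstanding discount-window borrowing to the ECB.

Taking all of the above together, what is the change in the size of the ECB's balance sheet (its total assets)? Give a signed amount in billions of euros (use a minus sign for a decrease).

FX purchase €23 billion: an ECB asset is acquired → +€23B.
Asset purchase (from non-banks) €10 billion: an ECB asset is acquired → +€10B.
Government spending €89 billion: only the composition of liabilities changes → 0.
Currency deposit €21 billion: only the composition of liabilities changes → 0.
Discount-window repayment €57 billion: an ECB asset is shed → −€57B.
Net: 23 + 10 + 0 + 0 − 57 = -€24 billion.

-€24 billion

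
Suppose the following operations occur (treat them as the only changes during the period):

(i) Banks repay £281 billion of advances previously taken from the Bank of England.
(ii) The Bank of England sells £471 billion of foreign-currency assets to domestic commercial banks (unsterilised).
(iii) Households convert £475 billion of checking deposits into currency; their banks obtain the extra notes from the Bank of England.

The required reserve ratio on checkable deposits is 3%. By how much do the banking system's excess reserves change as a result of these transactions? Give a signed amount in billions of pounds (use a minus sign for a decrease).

-£1212.75 billion

Discount-window repayment £281 billion: reserves −£281B, deposits 0.
FX sale £471 billion: reserves −£471B, deposits 0.
Currency withdrawal £475 billion: reserves −£475B, deposits −£475B.
Totals: Δreserves = −£1227B, Δdeposits = −£475B.
Δrequired reserves = 3% × −£475B = −£14.25B.
Δexcess reserves = Δreserves − Δrequired = −£1227B − (−£14.25B) = -£1212.75 billion.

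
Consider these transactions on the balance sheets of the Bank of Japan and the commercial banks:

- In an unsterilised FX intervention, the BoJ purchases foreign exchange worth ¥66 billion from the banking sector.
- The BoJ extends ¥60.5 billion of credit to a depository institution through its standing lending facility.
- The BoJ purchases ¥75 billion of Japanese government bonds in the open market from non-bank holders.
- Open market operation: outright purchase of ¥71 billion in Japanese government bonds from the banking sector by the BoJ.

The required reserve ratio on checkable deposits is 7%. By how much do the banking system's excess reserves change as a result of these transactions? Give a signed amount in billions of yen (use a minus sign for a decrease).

+¥267.25 billion

FX purchase ¥66 billion: reserves +¥66B, deposits 0.
Discount-window loan ¥60.5 billion: reserves +¥60.5B, deposits 0.
Asset purchase (from non-banks) ¥75 billion: reserves +¥75B, deposits +¥75B.
OMO purchase (from banks) ¥71 billion: reserves +¥71B, deposits 0.
Totals: Δreserves = +¥272.5B, Δdeposits = +¥75B.
Δrequired reserves = 7% × +¥75B = +¥5.25B.
Δexcess reserves = Δreserves − Δrequired = +¥272.5B − (+¥5.25B) = +¥267.25 billion.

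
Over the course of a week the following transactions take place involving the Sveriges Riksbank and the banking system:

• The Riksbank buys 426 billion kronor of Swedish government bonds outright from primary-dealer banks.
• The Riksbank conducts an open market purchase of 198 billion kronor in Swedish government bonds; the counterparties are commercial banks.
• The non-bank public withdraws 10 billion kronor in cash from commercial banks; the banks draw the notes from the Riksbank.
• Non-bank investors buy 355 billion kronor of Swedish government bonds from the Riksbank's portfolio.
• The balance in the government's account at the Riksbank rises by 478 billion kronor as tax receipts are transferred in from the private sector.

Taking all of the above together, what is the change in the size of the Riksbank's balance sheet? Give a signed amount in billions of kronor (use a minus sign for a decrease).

Riksbank balance sheet:
  Assets:      Securities +269B
  Liabilities: Bank reserves −219B, Currency in circulation +10B, Government deposits +478B
Change in total Riksbank assets = +269 billion.

+269 billion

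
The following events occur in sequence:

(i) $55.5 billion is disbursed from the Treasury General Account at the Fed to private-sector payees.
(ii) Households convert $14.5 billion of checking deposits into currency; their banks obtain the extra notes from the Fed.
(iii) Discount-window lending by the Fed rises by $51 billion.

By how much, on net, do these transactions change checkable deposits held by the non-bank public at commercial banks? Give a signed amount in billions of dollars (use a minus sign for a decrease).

Government spending $55.5 billion: non-bank counterparties' bank balances rise → +$55.5B.
Currency withdrawal $14.5 billion: non-bank counterparties' bank balances fall → −$14.5B.
Discount-window loan $51 billion: the counterparty is a bank, so public deposits are unchanged → 0.
Net: 55.5 − 14.5 + 0 = +$41 billion.

+$41 billion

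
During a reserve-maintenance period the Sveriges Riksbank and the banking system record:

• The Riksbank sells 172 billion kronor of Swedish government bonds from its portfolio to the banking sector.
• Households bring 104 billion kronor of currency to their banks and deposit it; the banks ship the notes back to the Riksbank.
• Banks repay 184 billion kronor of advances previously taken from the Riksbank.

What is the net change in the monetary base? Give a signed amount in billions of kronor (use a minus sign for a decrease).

OMO sale (to banks) 172 billion kronor: Riksbank balance sheet contracts → −172B.
Currency deposit 104 billion kronor: just a shift between currency and reserves — both are base money → 0.
Discount-window repayment 184 billion kronor: Riksbank balance sheet contracts → −184B.
Net: −172 + 0 − 184 = -356 billion.

-356 billion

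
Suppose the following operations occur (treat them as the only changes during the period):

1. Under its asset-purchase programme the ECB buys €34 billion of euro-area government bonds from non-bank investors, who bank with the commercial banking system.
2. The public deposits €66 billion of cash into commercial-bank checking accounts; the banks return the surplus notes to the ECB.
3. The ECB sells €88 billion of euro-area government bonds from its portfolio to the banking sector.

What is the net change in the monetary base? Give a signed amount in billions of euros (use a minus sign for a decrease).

-€54 billion

ECB balance sheet:
  Assets:      Securities −€54B
  Liabilities: Bank reserves +€12B, Currency in circulation −€66B
Commercial banking system:
  Assets:      Reserves at CB +€12B, Securities +€88B
  Liabilities: Checkable deposits +€100B
Monetary base = currency + reserves: −€66B + (+€12B) = -€54 billion.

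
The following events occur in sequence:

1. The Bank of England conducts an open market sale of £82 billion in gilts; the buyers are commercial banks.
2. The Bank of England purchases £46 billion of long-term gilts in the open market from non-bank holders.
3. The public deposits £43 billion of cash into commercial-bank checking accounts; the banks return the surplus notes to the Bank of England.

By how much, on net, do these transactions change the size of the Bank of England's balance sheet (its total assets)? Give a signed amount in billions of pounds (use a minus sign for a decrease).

OMO sale (to banks) £82 billion: a Bank of England asset is shed → −£82B.
Asset purchase (from non-banks) £46 billion: a Bank of England asset is acquired → +£46B.
Currency deposit £43 billion: only the composition of liabilities changes → 0.
Net: −82 + 46 + 0 = -£36 billion.

-£36 billion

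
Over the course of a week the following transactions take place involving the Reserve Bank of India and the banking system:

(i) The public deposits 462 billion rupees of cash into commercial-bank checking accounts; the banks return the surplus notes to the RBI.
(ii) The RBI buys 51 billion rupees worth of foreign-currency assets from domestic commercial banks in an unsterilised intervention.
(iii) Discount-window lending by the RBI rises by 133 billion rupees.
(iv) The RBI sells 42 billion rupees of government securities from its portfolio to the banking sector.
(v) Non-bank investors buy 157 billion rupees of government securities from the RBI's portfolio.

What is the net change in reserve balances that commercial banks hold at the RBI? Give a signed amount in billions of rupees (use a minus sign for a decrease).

+447 billion

RBI balance sheet:
  Assets:      Securities −199B, Loans to banks +133B, Foreign assets +51B
  Liabilities: Bank reserves +447B, Currency in circulation −462B
So the change in reserve balances that commercial banks hold at the RBI is +447 billion.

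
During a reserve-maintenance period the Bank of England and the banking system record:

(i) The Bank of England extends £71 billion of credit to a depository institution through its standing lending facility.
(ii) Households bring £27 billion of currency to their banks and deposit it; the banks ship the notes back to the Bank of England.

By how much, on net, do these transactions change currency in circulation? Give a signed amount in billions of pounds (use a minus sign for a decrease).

Bank of England balance sheet:
  Assets:      Loans to banks +£71B
  Liabilities: Bank reserves +£98B, Currency in circulation −£27B
Commercial banking system:
  Assets:      Reserves at CB +£98B
  Liabilities: Checkable deposits +£27B, Borrowings from CB +£71B
So the change in currency in circulation is -£27 billion.

-£27 billion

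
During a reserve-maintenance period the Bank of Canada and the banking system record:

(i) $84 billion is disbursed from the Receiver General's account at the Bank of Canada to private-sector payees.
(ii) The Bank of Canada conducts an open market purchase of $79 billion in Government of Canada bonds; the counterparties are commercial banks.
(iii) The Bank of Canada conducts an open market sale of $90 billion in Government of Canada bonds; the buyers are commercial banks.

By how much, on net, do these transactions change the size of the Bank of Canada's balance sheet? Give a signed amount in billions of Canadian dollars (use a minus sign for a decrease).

-$11 billion

Government spending $84 billion: only the composition of liabilities changes → 0.
OMO purchase (from banks) $79 billion: a Bank of Canada asset is acquired → +$79B.
OMO sale (to banks) $90 billion: a Bank of Canada asset is shed → −$90B.
Net: 0 + 79 − 90 = -$11 billion.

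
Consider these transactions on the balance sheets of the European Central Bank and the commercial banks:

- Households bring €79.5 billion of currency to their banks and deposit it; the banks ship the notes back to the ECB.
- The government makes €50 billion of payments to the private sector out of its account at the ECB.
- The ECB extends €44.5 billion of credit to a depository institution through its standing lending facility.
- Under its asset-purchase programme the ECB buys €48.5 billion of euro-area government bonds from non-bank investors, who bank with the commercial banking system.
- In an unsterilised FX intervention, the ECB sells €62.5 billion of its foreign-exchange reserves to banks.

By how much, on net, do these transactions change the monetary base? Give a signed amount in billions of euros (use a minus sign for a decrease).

+€80.5 billion

ECB balance sheet:
  Assets:      Securities +€48.5B, Loans to banks +€44.5B, Foreign assets −€62.5B
  Liabilities: Bank reserves +€160B, Currency in circulation −€79.5B, Government deposits −€50B
Commercial banking system:
  Assets:      Reserves at CB +€160B, Foreign assets +€62.5B
  Liabilities: Checkable deposits +€178B, Borrowings from CB +€44.5B
Monetary base = currency + reserves: −€79.5B + (+€160B) = +€80.5 billion.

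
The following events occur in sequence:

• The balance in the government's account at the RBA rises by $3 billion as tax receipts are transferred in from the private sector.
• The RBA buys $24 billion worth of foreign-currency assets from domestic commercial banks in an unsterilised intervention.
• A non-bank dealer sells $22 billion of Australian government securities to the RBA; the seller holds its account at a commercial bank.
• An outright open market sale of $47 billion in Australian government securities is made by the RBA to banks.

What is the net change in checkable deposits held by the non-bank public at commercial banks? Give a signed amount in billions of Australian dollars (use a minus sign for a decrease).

Government account inflow $3 billion: non-bank counterparties' bank balances fall → −$3B.
FX purchase $24 billion: the counterparty is a bank, so public deposits are unchanged → 0.
Asset purchase (from non-banks) $22 billion: non-bank counterparties' bank balances rise → +$22B.
OMO sale (to banks) $47 billion: the counterparty is a bank, so public deposits are unchanged → 0.
Net: −3 + 0 + 22 + 0 = +$19 billion.

+$19 billion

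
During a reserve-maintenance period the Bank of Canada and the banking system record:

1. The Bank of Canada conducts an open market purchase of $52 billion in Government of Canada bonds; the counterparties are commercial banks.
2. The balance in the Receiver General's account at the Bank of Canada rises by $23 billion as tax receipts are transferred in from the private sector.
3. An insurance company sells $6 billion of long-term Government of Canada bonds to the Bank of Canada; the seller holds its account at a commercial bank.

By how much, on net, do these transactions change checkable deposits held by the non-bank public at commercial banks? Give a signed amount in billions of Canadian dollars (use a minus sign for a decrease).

Bank of Canada balance sheet:
  Assets:      Securities +$58B
  Liabilities: Bank reserves +$35B, Government deposits +$23B
Commercial banking system:
  Assets:      Reserves at CB +$35B, Securities −$52B
  Liabilities: Checkable deposits −$17B
So the change in checkable deposits held by the non-bank public at commercial banks is -$17 billion.

-$17 billion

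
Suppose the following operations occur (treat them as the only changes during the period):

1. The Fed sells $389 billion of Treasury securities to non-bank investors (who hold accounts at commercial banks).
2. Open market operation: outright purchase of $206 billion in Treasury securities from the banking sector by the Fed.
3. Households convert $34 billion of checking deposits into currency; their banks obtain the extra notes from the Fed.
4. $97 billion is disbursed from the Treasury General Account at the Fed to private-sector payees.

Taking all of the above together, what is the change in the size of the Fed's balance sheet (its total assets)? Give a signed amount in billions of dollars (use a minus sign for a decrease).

-$183 billion

Asset sale (to non-banks) $389 billion: a Fed asset is shed → −$389B.
OMO purchase (from banks) $206 billion: a Fed asset is acquired → +$206B.
Currency withdrawal $34 billion: only the composition of liabilities changes → 0.
Government spending $97 billion: only the composition of liabilities changes → 0.
Net: −389 + 206 + 0 + 0 = -$183 billion.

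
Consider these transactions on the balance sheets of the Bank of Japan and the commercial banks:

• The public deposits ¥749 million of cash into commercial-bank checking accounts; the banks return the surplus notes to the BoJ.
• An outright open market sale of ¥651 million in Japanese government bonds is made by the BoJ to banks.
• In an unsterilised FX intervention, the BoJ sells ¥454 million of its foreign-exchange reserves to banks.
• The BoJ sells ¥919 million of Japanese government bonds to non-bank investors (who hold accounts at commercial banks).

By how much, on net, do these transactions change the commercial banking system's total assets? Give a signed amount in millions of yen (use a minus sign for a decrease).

-¥170 million

Currency deposit ¥749 million: bank balance sheets expand → +¥749M.
OMO sale (to banks) ¥651 million: just an asset swap on bank balance sheets → 0.
FX sale ¥454 million: just an asset swap on bank balance sheets → 0.
Asset sale (to non-banks) ¥919 million: bank balance sheets shrink → −¥919M.
Net: 749 + 0 + 0 − 919 = -¥170 million.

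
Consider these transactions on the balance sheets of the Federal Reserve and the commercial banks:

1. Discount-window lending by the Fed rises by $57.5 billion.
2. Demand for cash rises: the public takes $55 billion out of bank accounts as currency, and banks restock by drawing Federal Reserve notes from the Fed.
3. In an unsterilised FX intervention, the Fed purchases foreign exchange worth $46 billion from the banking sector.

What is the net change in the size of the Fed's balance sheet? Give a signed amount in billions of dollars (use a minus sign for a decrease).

Fed balance sheet:
  Assets:      Loans to banks +$57.5B, Foreign assets +$46B
  Liabilities: Bank reserves +$48.5B, Currency in circulation +$55B
Commercial banking system:
  Assets:      Reserves at CB +$48.5B, Foreign assets −$46B
  Liabilities: Checkable deposits −$55B, Borrowings from CB +$57.5B
Change in total Fed assets = +$103.5 billion.

+$103.5 billion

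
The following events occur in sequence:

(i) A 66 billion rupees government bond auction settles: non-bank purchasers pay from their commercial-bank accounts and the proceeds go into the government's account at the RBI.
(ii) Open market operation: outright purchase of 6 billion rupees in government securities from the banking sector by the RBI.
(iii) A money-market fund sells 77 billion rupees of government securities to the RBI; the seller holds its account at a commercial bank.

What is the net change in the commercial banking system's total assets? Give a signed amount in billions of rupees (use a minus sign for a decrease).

+11 billion

Government account inflow 66 billion rupees: bank balance sheets shrink → −66B.
OMO purchase (from banks) 6 billion rupees: just an asset swap on bank balance sheets → 0.
Asset purchase (from non-banks) 77 billion rupees: bank balance sheets expand → +77B.
Net: −66 + 0 + 77 = +11 billion.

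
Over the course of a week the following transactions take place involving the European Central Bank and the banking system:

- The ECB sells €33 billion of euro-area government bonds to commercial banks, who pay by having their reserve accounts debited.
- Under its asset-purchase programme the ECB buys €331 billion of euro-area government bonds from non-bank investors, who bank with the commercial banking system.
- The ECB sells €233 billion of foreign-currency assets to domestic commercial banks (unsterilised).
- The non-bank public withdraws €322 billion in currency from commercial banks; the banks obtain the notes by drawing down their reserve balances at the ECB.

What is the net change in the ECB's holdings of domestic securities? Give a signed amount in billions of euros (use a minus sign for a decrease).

OMO sale (to banks) €33 billion: securities removed from the ECB's portfolio → −€33B.
Asset purchase (from non-banks) €331 billion: securities added to the ECB's portfolio → +€331B.
FX sale €233 billion: the ECB's securities portfolio is untouched → 0.
Currency withdrawal €322 billion: the ECB's securities portfolio is untouched → 0.
Net: −33 + 331 + 0 + 0 = +€298 billion.

+€298 billion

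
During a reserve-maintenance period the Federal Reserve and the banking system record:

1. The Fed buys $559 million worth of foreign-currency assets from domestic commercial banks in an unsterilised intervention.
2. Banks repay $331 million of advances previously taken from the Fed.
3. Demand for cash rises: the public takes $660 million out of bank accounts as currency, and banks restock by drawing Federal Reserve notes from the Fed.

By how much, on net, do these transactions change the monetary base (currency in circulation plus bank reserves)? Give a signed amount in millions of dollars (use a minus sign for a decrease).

+$228 million

Fed balance sheet:
  Assets:      Loans to banks −$331M, Foreign assets +$559M
  Liabilities: Bank reserves −$432M, Currency in circulation +$660M
Monetary base = currency + reserves: +$660M + (−$432M) = +$228 million.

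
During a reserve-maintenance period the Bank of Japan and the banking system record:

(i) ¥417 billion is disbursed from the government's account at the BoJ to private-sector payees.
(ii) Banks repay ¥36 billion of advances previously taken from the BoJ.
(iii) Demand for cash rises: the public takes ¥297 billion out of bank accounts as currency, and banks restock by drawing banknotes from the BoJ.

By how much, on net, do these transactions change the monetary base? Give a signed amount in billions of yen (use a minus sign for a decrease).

+¥381 billion

Government spending ¥417 billion: a non-base liability converts back to reserves → +¥417B.
Discount-window repayment ¥36 billion: BoJ balance sheet contracts → −¥36B.
Currency withdrawal ¥297 billion: just a shift between currency and reserves — both are base money → 0.
Net: 417 − 36 + 0 = +¥381 billion.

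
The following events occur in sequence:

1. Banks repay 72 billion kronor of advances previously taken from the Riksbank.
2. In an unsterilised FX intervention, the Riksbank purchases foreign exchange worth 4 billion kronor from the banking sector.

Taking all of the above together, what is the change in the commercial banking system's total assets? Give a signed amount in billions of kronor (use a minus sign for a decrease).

Discount-window repayment 72 billion kronor: bank balance sheets shrink → −72B.
FX purchase 4 billion kronor: just an asset swap on bank balance sheets → 0.
Net: −72 + 0 = -72 billion.

-72 billion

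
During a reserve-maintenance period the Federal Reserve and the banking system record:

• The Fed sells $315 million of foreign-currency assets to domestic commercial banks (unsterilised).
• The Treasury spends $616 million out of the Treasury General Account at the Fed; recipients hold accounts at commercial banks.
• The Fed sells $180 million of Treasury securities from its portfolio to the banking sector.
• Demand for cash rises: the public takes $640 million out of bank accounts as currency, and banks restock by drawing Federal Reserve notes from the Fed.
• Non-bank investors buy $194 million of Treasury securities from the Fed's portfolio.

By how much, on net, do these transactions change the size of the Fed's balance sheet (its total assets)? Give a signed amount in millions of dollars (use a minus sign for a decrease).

FX sale $315 million: a Fed asset is shed → −$315M.
Government spending $616 million: only the composition of liabilities changes → 0.
OMO sale (to banks) $180 million: a Fed asset is shed → −$180M.
Currency withdrawal $640 million: only the composition of liabilities changes → 0.
Asset sale (to non-banks) $194 million: a Fed asset is shed → −$194M.
Net: −315 + 0 − 180 + 0 − 194 = -$689 million.

-$689 million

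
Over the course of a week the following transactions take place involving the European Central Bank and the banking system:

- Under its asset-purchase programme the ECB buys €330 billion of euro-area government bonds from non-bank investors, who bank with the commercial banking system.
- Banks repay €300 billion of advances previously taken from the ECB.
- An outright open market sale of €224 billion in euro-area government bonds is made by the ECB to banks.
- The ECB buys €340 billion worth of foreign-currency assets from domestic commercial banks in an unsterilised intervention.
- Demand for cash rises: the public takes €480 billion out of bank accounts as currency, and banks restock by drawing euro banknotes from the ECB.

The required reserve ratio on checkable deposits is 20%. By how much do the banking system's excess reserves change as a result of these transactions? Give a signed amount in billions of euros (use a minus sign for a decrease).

-€304 billion

Asset purchase (from non-banks) €330 billion: reserves +€330B, deposits +€330B.
Discount-window repayment €300 billion: reserves −€300B, deposits 0.
OMO sale (to banks) €224 billion: reserves −€224B, deposits 0.
FX purchase €340 billion: reserves +€340B, deposits 0.
Currency withdrawal €480 billion: reserves −€480B, deposits −€480B.
Totals: Δreserves = −€334B, Δdeposits = −€150B.
Δrequired reserves = 20% × −€150B = −€30B.
Δexcess reserves = Δreserves − Δrequired = −€334B − (−€30B) = -€304 billion.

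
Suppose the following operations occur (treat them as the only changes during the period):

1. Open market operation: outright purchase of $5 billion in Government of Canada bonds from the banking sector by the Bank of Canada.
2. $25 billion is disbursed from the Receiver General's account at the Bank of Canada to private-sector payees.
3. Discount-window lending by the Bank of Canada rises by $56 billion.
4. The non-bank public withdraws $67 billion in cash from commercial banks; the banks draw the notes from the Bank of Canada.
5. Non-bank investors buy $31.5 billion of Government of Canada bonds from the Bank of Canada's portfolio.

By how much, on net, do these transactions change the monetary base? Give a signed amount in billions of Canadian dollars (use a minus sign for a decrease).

+$54.5 billion

Bank of Canada balance sheet:
  Assets:      Securities −$26.5B, Loans to banks +$56B
  Liabilities: Bank reserves −$12.5B, Currency in circulation +$67B, Government deposits −$25B
Monetary base = currency + reserves: +$67B + (−$12.5B) = +$54.5 billion.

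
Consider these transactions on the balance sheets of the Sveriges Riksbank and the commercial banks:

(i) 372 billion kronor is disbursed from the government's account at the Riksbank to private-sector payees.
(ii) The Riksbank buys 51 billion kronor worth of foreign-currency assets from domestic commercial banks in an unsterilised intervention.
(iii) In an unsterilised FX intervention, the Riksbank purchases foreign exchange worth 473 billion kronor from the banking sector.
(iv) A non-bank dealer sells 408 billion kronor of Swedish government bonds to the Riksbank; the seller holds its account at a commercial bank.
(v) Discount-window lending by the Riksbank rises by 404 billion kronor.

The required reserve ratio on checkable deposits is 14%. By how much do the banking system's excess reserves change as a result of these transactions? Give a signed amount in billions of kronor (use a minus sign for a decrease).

+1598.8 billion

Government spending 372 billion kronor: reserves +372B, deposits +372B.
FX purchase 51 billion kronor: reserves +51B, deposits 0.
FX purchase 473 billion kronor: reserves +473B, deposits 0.
Asset purchase (from non-banks) 408 billion kronor: reserves +408B, deposits +408B.
Discount-window loan 404 billion kronor: reserves +404B, deposits 0.
Totals: Δreserves = +1708B, Δdeposits = +780B.
Δrequired reserves = 14% × +780B = +109.2B.
Δexcess reserves = Δreserves − Δrequired = +1708B − (+109.2B) = +1598.8 billion.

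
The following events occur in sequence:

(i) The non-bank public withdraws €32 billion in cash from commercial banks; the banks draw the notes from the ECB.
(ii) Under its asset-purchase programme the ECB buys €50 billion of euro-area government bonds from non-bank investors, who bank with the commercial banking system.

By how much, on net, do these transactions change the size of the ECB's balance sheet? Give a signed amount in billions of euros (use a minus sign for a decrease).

Currency withdrawal €32 billion: only the composition of liabilities changes → 0.
Asset purchase (from non-banks) €50 billion: an ECB asset is acquired → +€50B.
Net: 0 + 50 = +€50 billion.

+€50 billion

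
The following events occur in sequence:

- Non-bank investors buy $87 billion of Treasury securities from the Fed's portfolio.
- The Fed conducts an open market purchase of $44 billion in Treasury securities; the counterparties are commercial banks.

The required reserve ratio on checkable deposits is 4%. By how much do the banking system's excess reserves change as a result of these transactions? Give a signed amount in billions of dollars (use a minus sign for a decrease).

-$39.52 billion

Asset sale (to non-banks) $87 billion: reserves −$87B, deposits −$87B.
OMO purchase (from banks) $44 billion: reserves +$44B, deposits 0.
Totals: Δreserves = −$43B, Δdeposits = −$87B.
Δrequired reserves = 4% × −$87B = −$3.48B.
Δexcess reserves = Δreserves − Δrequired = −$43B − (−$3.48B) = -$39.52 billion.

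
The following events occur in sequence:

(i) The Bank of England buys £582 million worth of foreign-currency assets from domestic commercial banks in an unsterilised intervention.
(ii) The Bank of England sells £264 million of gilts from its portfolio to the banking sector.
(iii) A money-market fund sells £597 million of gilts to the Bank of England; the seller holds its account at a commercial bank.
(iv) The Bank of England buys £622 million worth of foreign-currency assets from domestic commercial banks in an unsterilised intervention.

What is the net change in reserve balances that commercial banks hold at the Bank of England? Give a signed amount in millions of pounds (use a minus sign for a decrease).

FX purchase £582 million: the Bank of England pays by crediting reserve accounts → +£582M.
OMO sale (to banks) £264 million: the buying banks pay out of their reserve balances → −£264M.
Asset purchase (from non-banks) £597 million: the Bank of England pays by crediting reserve accounts → +£597M.
FX purchase £622 million: the Bank of England pays by crediting reserve accounts → +£622M.
Net: 582 − 264 + 597 + 622 = +£1537 million.

+£1537 million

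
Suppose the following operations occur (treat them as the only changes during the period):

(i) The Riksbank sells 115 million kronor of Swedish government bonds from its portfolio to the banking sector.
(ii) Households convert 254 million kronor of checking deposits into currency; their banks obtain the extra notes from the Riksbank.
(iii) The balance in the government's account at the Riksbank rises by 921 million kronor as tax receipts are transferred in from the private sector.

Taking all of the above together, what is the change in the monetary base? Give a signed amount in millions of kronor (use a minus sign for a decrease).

-1036 million

OMO sale (to banks) 115 million kronor: Riksbank balance sheet contracts → −115M.
Currency withdrawal 254 million kronor: just a shift between currency and reserves — both are base money → 0.
Government account inflow 921 million kronor: reserves shift to a non-base liability → −921M.
Net: −115 + 0 − 921 = -1036 million.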